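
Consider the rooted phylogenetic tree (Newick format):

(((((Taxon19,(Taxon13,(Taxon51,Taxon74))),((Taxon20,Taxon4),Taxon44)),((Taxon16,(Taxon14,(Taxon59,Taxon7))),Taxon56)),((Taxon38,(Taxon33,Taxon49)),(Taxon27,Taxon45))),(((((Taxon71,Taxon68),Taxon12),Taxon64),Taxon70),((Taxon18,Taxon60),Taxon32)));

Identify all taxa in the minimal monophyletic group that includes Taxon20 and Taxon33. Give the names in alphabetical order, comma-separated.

Tracing Taxon20: it sits inside (Taxon20,Taxon4).
Tracing Taxon33: it sits inside (Taxon33,Taxon49).
The smallest clade enclosing both is ((((Taxon19,(Taxon13,(Taxon51,Taxon74))),((Taxon20,Taxon4),Taxon44)),((Taxon16,(Taxon14,(Taxon59,Taxon7))),Taxon56)),((Taxon38,(Taxon33,Taxon49)),(Taxon27,Taxon45))); the answer is its 17 terminal taxa in alphabetical order.

Taxon13, Taxon14, Taxon16, Taxon19, Taxon20, Taxon27, Taxon33, Taxon38, Taxon4, Taxon44, Taxon45, Taxon49, Taxon51, Taxon56, Taxon59, Taxon7, Taxon74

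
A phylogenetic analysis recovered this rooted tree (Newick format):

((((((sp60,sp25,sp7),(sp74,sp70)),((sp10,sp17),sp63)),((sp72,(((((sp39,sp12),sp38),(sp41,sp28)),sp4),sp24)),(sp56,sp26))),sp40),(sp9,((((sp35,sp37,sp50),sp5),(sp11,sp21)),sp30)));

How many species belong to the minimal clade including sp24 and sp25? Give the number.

The MRCA of sp24 and sp25 is the node subtending ((((sp60,sp25,sp7),(sp74,sp70)),((sp10,sp17),sp63)),((sp72,(((((sp39,sp12),sp38),(sp41,sp28)),sp4),sp24)),(sp56,sp26))).
That clade contains 18 terminal taxa: sp10, sp12, sp17, sp24, sp25, sp26, sp28, sp38, sp39, sp4, sp41, sp56, sp60, sp63, sp7, sp70, sp72, sp74.

18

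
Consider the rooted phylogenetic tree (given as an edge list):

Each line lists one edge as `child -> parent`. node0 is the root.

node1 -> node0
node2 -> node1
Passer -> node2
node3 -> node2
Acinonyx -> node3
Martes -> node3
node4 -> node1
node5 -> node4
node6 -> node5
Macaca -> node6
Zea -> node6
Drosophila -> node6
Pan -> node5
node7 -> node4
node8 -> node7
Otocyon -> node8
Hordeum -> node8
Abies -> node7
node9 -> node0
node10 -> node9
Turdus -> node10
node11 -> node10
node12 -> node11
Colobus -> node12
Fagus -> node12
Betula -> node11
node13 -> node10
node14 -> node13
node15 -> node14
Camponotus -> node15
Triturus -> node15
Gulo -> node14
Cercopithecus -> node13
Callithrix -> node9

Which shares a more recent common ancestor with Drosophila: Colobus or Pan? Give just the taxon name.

The MRCA of Drosophila and Pan subtends ((Macaca,Zea,Drosophila),Pan) (4 taxa).
The MRCA of Drosophila and Colobus is the root, subtending the entire tree (19 taxa).
The first is nested inside the second, so Drosophila shares a more recent common ancestor with Pan.

Pan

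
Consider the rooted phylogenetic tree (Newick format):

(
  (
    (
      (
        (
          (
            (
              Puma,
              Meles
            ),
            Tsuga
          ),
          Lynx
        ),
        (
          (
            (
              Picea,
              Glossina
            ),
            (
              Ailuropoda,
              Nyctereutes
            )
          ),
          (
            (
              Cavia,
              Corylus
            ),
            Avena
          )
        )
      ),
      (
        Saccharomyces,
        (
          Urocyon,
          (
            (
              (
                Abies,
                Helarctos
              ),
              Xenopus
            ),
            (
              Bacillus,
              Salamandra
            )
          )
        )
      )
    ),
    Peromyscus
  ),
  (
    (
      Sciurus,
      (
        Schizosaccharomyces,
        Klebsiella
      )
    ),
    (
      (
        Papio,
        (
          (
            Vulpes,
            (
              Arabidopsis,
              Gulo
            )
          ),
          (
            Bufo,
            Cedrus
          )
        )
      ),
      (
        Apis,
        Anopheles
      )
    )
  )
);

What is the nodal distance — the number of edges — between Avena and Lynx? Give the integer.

5

The MRCA of Avena and Lynx is the node subtending ((((Puma,Meles),Tsuga),Lynx),(((Picea,Glossina),(Ailuropoda,Nyctereutes)),((Cavia,Corylus),Avena))).
From Avena up to that node: 3 branches. From Lynx up to the same node: 2 branches. Total: 3 + 2 = 5.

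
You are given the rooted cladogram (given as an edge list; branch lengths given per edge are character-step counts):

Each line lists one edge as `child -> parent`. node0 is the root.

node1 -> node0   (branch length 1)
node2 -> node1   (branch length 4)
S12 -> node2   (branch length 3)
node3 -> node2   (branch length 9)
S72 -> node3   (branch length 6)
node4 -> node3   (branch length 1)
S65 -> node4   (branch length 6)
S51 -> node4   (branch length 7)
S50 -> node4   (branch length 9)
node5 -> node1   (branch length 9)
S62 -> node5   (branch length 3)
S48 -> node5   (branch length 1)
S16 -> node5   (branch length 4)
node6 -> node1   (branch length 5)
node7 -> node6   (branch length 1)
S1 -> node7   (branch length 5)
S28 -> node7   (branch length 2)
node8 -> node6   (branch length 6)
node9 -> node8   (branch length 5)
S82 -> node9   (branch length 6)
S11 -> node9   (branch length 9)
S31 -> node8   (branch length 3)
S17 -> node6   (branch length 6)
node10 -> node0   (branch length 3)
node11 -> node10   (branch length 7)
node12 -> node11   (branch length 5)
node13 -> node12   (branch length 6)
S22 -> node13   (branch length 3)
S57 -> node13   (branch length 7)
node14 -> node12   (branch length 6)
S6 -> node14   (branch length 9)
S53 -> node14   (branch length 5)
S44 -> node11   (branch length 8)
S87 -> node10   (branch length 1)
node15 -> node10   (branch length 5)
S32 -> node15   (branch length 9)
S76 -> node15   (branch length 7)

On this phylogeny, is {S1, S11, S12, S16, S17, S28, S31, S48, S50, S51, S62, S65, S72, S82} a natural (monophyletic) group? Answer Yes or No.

The most recent common ancestor of these taxa subtends ((S12,(S72,(S65,S51,S50))),(S62,S48,S16),((S1,S28),((S82,S11),S31),S17)).
That clade has exactly 14 tips — every listed taxon and nothing else — so the group is monophyletic.

Yes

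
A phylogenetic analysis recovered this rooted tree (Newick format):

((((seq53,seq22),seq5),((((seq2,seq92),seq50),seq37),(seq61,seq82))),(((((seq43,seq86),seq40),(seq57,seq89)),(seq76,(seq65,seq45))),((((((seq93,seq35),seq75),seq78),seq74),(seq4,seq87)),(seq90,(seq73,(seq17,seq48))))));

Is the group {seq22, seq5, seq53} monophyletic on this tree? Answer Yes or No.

The most recent common ancestor of these taxa subtends ((seq53,seq22),seq5).
That clade has exactly 3 tips — every listed taxon and nothing else — so the group is monophyletic.

Yes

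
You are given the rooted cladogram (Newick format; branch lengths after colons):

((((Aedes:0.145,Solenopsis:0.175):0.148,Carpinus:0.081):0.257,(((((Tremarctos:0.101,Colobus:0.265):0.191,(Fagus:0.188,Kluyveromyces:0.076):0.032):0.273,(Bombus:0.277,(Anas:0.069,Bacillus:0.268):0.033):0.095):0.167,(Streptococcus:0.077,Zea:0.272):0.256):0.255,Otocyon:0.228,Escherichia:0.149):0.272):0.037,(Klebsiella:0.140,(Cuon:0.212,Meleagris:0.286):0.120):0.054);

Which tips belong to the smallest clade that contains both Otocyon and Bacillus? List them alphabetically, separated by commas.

Anas, Bacillus, Bombus, Colobus, Escherichia, Fagus, Kluyveromyces, Otocyon, Streptococcus, Tremarctos, Zea

Tracing Otocyon: it sits inside (((((Tremarctos,Colobus),(Fagus,Kluyveromyces)),(Bombus,(Anas,Bacillus))),(Streptococcus,Zea)),Otocyon,Escherichia).
Tracing Bacillus: it sits inside (Anas,Bacillus).
The smallest clade enclosing both is (((((Tremarctos,Colobus),(Fagus,Kluyveromyces)),(Bombus,(Anas,Bacillus))),(Streptococcus,Zea)),Otocyon,Escherichia); the answer is its 11 terminal taxa in alphabetical order.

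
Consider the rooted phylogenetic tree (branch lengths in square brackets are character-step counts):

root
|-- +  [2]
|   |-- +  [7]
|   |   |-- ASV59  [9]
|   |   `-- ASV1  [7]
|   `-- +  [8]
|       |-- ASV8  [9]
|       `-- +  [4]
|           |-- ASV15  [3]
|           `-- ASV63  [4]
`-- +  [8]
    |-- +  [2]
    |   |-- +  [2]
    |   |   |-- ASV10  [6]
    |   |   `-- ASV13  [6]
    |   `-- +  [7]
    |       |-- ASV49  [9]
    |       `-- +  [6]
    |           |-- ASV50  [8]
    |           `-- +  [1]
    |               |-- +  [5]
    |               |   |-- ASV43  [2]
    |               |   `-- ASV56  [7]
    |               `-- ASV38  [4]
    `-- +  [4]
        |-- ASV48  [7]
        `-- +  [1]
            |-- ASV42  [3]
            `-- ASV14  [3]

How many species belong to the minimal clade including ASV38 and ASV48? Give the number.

10

The MRCA of ASV38 and ASV48 is the node subtending (((ASV10,ASV13),(ASV49,(ASV50,((ASV43,ASV56),ASV38)))),(ASV48,(ASV42,ASV14))).
That clade contains 10 terminal taxa: ASV10, ASV13, ASV14, ASV38, ASV42, ASV43, ASV48, ASV49, ASV50, ASV56.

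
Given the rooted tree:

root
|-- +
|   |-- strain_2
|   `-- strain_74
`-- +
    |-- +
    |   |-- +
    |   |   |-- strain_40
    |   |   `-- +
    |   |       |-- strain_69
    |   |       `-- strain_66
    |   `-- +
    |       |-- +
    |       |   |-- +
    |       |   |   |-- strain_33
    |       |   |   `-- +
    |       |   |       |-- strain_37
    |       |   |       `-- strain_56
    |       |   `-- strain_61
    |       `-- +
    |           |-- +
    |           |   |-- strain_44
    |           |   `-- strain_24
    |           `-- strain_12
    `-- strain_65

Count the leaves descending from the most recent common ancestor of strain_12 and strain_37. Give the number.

7

The MRCA of strain_12 and strain_37 is the node subtending (((strain_33,(strain_37,strain_56)),strain_61),((strain_44,strain_24),strain_12)).
That clade contains 7 terminal taxa: strain_12, strain_24, strain_33, strain_37, strain_44, strain_56, strain_61.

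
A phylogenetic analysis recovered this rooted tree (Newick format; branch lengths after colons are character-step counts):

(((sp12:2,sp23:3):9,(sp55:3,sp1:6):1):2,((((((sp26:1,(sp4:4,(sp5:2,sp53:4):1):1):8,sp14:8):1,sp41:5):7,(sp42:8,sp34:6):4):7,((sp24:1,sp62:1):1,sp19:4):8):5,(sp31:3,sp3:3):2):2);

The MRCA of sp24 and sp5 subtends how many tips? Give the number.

The MRCA of sp24 and sp5 is the node subtending (((((sp26,(sp4,(sp5,sp53))),sp14),sp41),(sp42,sp34)),((sp24,sp62),sp19)).
That clade contains 11 terminal taxa: sp14, sp19, sp24, sp26, sp34, sp4, sp41, sp42, sp5, sp53, sp62.

11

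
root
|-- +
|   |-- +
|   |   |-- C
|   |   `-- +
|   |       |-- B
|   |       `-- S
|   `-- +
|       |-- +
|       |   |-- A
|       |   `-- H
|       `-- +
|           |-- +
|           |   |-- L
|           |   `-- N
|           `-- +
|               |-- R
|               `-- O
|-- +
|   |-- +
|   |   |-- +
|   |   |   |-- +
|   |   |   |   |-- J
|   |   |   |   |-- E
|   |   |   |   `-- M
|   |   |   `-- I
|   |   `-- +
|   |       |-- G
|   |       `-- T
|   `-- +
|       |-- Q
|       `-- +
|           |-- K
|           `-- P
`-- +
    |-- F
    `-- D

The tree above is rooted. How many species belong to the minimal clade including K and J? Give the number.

The MRCA of K and J is the node subtending ((((J,E,M),I),(G,T)),(Q,(K,P))).
That clade contains 9 terminal taxa: E, G, I, J, K, M, P, Q, T.

9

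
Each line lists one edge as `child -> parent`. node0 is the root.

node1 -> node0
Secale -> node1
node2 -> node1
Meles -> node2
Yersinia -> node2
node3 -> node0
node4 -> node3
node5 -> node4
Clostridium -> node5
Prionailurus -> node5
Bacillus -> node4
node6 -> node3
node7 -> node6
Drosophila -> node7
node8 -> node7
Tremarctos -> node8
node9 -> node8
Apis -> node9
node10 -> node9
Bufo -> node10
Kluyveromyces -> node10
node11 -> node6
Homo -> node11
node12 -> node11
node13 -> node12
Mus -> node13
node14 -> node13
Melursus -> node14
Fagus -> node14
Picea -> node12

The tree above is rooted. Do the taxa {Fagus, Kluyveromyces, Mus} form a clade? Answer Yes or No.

The MRCA of the listed taxa subtends ((Drosophila,(Tremarctos,(Apis,(Bufo,Kluyveromyces)))),(Homo,((Mus,(Melursus,Fagus)),Picea))).
That clade also contains Apis, Bufo, Drosophila, Homo, Melursus, Picea, Tremarctos, which are not in the proposed group, so the group is not monophyletic.

No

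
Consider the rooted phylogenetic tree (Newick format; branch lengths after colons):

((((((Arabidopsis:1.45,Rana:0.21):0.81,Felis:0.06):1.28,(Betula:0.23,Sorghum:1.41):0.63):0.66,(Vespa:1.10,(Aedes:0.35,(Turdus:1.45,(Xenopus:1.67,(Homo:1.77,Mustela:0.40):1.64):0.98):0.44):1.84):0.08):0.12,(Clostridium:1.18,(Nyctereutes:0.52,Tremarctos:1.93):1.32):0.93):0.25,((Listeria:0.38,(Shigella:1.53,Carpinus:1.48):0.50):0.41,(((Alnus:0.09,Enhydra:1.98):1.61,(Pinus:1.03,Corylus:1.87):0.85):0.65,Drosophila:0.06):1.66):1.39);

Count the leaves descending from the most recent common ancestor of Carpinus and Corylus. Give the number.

The MRCA of Carpinus and Corylus is the node subtending ((Listeria,(Shigella,Carpinus)),(((Alnus,Enhydra),(Pinus,Corylus)),Drosophila)).
That clade contains 8 terminal taxa: Alnus, Carpinus, Corylus, Drosophila, Enhydra, Listeria, Pinus, Shigella.

8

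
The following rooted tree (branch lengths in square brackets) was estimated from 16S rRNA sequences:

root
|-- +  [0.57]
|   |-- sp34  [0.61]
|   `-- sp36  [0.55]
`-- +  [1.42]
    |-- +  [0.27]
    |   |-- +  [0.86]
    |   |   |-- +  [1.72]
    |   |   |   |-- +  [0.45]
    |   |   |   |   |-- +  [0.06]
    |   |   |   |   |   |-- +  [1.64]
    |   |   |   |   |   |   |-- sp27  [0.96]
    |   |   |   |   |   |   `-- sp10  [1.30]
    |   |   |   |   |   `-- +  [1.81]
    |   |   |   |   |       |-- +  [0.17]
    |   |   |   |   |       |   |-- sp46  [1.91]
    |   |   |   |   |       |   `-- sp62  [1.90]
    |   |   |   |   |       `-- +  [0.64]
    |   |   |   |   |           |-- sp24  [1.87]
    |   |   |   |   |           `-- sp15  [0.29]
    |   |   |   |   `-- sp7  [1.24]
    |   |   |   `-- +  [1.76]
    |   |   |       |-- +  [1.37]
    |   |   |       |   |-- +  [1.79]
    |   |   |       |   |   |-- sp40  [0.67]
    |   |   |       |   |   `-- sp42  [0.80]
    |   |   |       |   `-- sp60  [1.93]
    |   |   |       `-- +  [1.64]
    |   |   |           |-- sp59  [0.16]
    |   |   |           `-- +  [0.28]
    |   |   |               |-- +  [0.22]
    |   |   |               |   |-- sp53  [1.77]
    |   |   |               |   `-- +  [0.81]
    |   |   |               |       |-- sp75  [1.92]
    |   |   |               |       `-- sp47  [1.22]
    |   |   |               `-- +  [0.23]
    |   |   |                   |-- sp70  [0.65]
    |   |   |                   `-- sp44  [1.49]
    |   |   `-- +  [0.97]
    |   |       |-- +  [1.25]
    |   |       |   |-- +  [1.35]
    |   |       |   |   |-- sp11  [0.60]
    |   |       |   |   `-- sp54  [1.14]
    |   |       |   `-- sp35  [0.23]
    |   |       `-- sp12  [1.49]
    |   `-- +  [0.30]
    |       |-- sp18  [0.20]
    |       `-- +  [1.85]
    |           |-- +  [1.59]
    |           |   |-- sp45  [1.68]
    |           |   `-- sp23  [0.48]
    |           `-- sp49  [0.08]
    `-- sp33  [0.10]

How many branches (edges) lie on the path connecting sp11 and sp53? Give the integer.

10

The MRCA of sp11 and sp53 is the node subtending (((((sp27,sp10),((sp46,sp62),(sp24,sp15))),sp7),(((sp40,sp42),sp60),(sp59,((sp53,(sp75,sp47)),(sp70,sp44))))),(((sp11,sp54),sp35),sp12)).
From sp11 up to that node: 4 branches. From sp53 up to the same node: 6 branches. Total: 4 + 6 = 10.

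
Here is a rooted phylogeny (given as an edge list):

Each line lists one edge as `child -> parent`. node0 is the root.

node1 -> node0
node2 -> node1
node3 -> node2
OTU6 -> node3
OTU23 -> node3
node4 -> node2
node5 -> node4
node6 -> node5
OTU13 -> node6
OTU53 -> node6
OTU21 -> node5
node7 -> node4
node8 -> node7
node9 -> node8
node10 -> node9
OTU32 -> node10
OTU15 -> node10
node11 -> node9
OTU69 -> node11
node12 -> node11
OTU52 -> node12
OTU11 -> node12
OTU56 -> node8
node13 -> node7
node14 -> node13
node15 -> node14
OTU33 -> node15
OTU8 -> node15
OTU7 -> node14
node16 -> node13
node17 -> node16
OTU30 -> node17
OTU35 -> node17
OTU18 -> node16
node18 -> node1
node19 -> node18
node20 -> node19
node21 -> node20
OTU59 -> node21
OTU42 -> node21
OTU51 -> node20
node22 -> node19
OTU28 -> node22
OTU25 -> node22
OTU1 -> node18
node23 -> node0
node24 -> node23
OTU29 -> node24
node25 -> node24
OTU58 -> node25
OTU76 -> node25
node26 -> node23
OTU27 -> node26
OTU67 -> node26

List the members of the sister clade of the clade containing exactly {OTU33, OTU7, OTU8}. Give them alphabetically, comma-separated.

The clade containing exactly {OTU33, OTU7, OTU8} attaches to the tree at the node subtending (((OTU33,OTU8),OTU7),((OTU30,OTU35),OTU18)).
The other lineage descending from that same node — the sister group — is ((OTU30,OTU35),OTU18); its 3 tips in alphabetical order are the answer.

OTU18, OTU30, OTU35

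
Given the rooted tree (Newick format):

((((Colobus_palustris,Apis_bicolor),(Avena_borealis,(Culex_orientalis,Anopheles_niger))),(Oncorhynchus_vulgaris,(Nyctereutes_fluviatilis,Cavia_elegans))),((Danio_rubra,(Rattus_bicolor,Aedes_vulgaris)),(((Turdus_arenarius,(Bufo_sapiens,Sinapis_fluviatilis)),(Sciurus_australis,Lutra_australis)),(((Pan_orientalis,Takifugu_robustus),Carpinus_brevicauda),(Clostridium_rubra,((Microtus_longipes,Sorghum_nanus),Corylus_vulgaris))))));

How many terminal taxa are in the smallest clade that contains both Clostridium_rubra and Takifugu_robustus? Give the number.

The MRCA of Clostridium_rubra and Takifugu_robustus is the node subtending (((Pan_orientalis,Takifugu_robustus),Carpinus_brevicauda),(Clostridium_rubra,((Microtus_longipes,Sorghum_nanus),Corylus_vulgaris))).
That clade contains 7 terminal taxa: Carpinus_brevicauda, Clostridium_rubra, Corylus_vulgaris, Microtus_longipes, Pan_orientalis, Sorghum_nanus, Takifugu_robustus.

7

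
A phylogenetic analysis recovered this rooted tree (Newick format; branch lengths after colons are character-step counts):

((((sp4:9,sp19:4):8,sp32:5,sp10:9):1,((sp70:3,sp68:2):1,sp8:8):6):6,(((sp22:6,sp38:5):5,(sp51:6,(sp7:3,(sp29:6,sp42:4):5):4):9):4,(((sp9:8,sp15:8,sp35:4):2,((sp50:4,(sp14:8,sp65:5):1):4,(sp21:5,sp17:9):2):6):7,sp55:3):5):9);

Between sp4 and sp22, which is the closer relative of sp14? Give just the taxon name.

sp22

The MRCA of sp14 and sp22 subtends (((sp22,sp38),(sp51,(sp7,(sp29,sp42)))),(((sp9,sp15,sp35),((sp50,(sp14,sp65)),(sp21,sp17))),sp55)) (15 taxa).
The MRCA of sp14 and sp4 is the root, subtending the entire tree (22 taxa).
The first is nested inside the second, so sp14 shares a more recent common ancestor with sp22.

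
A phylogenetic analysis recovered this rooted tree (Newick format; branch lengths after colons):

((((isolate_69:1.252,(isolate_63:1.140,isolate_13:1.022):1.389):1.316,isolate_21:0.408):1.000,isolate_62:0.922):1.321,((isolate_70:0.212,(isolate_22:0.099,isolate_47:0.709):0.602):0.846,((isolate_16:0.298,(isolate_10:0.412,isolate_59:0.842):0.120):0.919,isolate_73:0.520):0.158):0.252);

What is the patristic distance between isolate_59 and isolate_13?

The path runs isolate_59 → … → MRCA → … → isolate_13; the MRCA is the root of the tree.
Branch lengths along that path: 0.842 + 0.120 + 0.919 + 0.158 + 0.252 + 1.321 + 1.000 + 1.316 + 1.389 + 1.022 = 8.339.

8.339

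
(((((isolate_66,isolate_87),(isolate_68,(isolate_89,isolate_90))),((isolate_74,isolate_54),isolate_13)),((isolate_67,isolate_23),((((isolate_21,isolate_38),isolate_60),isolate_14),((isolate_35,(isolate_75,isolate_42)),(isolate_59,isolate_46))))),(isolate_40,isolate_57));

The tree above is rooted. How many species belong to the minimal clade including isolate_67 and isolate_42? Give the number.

11

The MRCA of isolate_67 and isolate_42 is the node subtending ((isolate_67,isolate_23),((((isolate_21,isolate_38),isolate_60),isolate_14),((isolate_35,(isolate_75,isolate_42)),(isolate_59,isolate_46)))).
That clade contains 11 terminal taxa: isolate_14, isolate_21, isolate_23, isolate_35, isolate_38, isolate_42, isolate_46, isolate_59, isolate_60, isolate_67, isolate_75.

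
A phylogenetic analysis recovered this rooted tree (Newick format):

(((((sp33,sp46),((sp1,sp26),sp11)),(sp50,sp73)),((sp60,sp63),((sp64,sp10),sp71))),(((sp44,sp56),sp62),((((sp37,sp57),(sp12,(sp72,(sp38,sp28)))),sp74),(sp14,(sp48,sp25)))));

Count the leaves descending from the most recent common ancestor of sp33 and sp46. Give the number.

The MRCA of sp33 and sp46 is the node subtending (sp33,sp46).
That clade contains 2 terminal taxa: sp33, sp46.

2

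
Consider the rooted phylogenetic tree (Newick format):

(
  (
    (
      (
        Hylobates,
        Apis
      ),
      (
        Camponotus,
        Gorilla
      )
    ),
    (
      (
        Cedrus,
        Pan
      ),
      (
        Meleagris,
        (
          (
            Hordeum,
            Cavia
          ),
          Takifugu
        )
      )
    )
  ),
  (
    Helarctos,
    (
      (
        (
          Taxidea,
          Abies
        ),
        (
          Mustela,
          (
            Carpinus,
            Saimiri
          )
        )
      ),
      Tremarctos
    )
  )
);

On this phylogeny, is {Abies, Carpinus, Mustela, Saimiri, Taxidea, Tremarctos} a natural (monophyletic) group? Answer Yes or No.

Yes

The most recent common ancestor of these taxa subtends (((Taxidea,Abies),(Mustela,(Carpinus,Saimiri))),Tremarctos).
That clade has exactly 6 tips — every listed taxon and nothing else — so the group is monophyletic.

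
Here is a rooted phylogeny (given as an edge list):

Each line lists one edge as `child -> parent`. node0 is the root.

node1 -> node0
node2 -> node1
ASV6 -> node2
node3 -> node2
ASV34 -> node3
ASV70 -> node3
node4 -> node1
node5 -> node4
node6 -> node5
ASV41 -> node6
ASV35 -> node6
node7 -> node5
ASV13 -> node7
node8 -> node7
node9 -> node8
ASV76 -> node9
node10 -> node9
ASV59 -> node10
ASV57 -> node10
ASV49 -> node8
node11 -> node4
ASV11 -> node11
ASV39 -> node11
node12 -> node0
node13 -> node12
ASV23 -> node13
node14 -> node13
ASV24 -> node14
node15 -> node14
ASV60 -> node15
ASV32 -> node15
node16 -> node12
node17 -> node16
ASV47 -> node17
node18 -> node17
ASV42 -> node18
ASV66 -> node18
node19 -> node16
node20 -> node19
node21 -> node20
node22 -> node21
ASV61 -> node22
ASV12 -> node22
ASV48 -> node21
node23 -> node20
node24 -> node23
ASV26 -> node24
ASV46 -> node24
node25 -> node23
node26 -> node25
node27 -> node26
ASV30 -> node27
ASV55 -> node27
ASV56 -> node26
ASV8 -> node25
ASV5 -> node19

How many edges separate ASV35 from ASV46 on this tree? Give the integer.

12

The MRCA of ASV35 and ASV46 is the root of the tree.
From ASV35 up to that node: 5 branches. From ASV46 up to the same node: 7 branches. Total: 5 + 7 = 12.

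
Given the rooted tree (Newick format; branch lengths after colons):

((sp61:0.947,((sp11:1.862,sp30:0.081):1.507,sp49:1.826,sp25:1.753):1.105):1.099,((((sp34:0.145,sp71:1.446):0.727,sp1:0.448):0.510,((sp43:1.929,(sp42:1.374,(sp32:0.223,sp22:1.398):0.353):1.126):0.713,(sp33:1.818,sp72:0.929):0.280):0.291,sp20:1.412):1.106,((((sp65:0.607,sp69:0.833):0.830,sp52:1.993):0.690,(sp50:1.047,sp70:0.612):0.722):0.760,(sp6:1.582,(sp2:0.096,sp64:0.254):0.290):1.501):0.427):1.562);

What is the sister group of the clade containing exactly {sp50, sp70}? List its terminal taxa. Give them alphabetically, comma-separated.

sp52, sp65, sp69

The clade containing exactly {sp50, sp70} attaches to the tree at the node subtending (((sp65,sp69),sp52),(sp50,sp70)).
The other lineage descending from that same node — the sister group — is ((sp65,sp69),sp52); its 3 tips in alphabetical order are the answer.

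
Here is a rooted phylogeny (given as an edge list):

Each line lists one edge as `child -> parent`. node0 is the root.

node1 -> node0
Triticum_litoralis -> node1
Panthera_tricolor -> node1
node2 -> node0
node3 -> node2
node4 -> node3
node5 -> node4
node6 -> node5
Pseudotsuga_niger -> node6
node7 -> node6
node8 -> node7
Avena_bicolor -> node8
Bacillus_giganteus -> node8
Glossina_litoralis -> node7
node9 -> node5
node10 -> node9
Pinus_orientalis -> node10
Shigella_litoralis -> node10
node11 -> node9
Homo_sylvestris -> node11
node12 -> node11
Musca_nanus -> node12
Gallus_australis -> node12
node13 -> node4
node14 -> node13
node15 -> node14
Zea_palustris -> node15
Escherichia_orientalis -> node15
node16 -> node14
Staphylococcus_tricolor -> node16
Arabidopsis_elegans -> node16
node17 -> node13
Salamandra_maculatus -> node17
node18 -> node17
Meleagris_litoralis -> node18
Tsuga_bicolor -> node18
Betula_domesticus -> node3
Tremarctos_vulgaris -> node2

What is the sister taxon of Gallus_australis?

Musca_nanus

Gallus_australis attaches to the tree at the node subtending (Musca_nanus,Gallus_australis).
The other lineage descending from that same node — the sister group — is the single tip Musca_nanus.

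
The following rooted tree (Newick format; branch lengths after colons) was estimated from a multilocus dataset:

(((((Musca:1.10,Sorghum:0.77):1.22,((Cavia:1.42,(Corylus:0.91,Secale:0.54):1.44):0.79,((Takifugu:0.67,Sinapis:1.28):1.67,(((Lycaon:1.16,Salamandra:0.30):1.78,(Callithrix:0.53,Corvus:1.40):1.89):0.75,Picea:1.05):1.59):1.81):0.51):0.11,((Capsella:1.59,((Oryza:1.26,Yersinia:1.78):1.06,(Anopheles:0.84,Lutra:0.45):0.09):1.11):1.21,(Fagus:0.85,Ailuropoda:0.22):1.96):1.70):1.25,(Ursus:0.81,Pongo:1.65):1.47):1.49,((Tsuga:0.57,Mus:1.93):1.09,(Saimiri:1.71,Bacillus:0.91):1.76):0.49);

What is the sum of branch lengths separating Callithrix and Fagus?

11.70

The path runs Callithrix → … → MRCA → … → Fagus; the MRCA is the node subtending (((Musca,Sorghum),((Cavia,(Corylus,Secale)),((Takifugu,Sinapis),(((Lycaon,Salamandra),(Callithrix,Corvus)),Picea)))),((Capsella,((Oryza,Yersinia),(Anopheles,Lutra))),(Fagus,Ailuropoda))).
Branch lengths along that path: 0.53 + 1.89 + 0.75 + 1.59 + 1.81 + 0.51 + 0.11 + 1.70 + 1.96 + 0.85 = 11.70.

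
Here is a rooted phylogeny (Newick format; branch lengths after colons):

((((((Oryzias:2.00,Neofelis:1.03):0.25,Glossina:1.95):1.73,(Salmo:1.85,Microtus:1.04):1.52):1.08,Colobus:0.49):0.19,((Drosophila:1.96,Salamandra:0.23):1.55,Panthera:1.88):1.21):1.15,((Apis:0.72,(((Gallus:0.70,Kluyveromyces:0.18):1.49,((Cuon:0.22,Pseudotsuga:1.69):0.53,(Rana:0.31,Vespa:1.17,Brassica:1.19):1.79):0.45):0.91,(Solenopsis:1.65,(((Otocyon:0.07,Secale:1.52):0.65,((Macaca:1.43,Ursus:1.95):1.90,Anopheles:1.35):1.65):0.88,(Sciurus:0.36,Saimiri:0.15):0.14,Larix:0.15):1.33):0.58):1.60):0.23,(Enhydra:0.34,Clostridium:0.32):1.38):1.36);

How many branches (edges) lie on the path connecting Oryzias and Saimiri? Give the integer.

13

The MRCA of Oryzias and Saimiri is the root of the tree.
From Oryzias up to that node: 6 branches. From Saimiri up to the same node: 7 branches. Total: 6 + 7 = 13.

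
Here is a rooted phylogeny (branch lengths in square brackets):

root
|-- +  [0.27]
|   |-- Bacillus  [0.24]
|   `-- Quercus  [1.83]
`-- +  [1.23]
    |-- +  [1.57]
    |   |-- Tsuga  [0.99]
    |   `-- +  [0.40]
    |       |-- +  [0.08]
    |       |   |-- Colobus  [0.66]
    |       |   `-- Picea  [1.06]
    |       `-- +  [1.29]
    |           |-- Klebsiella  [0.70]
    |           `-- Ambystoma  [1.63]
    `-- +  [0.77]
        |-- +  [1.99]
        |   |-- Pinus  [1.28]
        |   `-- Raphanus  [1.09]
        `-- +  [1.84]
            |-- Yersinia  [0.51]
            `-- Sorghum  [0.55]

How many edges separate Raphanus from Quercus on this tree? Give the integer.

The MRCA of Raphanus and Quercus is the root of the tree.
From Raphanus up to that node: 4 branches. From Quercus up to the same node: 2 branches. Total: 4 + 2 = 6.

6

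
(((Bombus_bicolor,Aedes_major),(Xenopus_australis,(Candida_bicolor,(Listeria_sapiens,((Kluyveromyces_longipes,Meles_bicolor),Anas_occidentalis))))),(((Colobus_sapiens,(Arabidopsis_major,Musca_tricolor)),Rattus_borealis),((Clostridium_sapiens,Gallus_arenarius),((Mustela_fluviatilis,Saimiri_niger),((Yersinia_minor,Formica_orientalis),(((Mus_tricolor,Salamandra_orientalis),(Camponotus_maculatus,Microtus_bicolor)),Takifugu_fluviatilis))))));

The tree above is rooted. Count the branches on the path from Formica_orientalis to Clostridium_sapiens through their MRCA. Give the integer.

6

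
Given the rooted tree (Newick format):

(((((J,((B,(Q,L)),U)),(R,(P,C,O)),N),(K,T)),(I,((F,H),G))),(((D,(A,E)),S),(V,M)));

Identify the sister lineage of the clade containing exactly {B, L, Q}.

The clade containing exactly {B, L, Q} attaches to the tree at the node subtending ((B,(Q,L)),U).
The other lineage descending from that same node — the sister group — is the single tip U.

U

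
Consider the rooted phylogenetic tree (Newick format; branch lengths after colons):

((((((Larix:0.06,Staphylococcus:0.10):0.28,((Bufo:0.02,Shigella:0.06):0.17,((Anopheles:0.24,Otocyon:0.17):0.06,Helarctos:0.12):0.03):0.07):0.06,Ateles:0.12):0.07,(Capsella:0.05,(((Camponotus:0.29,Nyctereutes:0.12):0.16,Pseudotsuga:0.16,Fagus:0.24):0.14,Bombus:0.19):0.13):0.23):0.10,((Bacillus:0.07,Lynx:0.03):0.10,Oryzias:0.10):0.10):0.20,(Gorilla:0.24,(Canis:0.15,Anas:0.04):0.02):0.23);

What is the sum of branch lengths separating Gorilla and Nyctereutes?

1.55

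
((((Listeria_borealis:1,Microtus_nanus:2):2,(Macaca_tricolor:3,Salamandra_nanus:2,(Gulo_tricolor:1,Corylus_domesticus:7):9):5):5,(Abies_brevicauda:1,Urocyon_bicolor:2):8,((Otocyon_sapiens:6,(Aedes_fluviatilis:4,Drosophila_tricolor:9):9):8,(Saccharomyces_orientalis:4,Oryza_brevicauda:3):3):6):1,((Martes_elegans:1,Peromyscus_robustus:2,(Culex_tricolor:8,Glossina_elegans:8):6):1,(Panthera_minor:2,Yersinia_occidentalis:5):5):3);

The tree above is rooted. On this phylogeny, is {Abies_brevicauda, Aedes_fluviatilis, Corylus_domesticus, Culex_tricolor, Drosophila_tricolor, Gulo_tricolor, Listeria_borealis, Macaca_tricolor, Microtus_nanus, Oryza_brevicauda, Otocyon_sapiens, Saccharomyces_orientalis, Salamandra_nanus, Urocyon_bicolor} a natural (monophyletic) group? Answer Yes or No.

No

The MRCA of the listed taxa is the root, so the smallest clade containing them is the whole tree.
That clade also contains Glossina_elegans, Martes_elegans, Panthera_minor, Peromyscus_robustus, Yersinia_occidentalis, which are not in the proposed group, so the group is not monophyletic.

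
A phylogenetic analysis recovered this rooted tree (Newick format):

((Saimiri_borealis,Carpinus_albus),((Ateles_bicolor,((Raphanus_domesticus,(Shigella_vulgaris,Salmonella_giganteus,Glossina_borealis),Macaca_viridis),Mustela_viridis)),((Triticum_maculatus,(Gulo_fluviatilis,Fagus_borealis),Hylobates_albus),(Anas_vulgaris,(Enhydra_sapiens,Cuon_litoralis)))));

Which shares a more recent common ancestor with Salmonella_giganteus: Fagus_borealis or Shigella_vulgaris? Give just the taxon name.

Shigella_vulgaris

The MRCA of Salmonella_giganteus and Shigella_vulgaris subtends (Shigella_vulgaris,Salmonella_giganteus,Glossina_borealis) (3 taxa).
The MRCA of Salmonella_giganteus and Fagus_borealis subtends ((Ateles_bicolor,((Raphanus_domesticus,(Shigella_vulgaris,Salmonella_giganteus,Glossina_borealis),Macaca_viridis),Mustela_viridis)),((Triticum_maculatus,(Gulo_fluviatilis,Fagus_borealis),Hylobates_albus),(Anas_vulgaris,(Enhydra_sapiens,Cuon_litoralis)))) (14 taxa).
The first is nested inside the second, so Salmonella_giganteus shares a more recent common ancestor with Shigella_vulgaris.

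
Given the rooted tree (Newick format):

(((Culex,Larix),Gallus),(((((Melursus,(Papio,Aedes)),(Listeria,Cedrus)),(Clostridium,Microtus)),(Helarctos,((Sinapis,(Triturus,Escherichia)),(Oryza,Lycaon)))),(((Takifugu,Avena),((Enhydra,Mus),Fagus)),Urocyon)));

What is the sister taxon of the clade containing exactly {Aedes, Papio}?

Melursus

The clade containing exactly {Aedes, Papio} attaches to the tree at the node subtending (Melursus,(Papio,Aedes)).
The other lineage descending from that same node — the sister group — is the single tip Melursus.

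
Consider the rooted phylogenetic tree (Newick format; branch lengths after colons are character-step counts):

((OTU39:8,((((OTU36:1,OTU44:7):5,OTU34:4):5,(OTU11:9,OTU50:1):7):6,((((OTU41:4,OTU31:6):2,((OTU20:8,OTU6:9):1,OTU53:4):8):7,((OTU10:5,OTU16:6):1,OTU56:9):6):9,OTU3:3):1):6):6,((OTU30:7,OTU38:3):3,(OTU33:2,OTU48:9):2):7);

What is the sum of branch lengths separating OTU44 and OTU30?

52

The path runs OTU44 → … → MRCA → … → OTU30; the MRCA is the root of the tree.
Branch lengths along that path: 7 + 5 + 5 + 6 + 6 + 6 + 7 + 3 + 7 = 52.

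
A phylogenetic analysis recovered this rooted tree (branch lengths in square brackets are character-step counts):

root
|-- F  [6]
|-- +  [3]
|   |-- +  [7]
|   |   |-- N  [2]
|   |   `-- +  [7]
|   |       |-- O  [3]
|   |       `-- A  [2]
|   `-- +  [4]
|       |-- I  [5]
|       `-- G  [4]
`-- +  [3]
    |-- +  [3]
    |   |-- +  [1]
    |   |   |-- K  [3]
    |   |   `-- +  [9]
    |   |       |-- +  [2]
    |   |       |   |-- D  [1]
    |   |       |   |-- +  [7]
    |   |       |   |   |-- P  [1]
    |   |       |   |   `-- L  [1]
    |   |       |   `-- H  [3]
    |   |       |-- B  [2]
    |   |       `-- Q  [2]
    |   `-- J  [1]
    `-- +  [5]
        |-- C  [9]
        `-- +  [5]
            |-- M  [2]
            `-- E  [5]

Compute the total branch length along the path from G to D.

30

The path runs G → … → MRCA → … → D; the MRCA is the root of the tree.
Branch lengths along that path: 4 + 4 + 3 + 3 + 3 + 1 + 9 + 2 + 1 = 30.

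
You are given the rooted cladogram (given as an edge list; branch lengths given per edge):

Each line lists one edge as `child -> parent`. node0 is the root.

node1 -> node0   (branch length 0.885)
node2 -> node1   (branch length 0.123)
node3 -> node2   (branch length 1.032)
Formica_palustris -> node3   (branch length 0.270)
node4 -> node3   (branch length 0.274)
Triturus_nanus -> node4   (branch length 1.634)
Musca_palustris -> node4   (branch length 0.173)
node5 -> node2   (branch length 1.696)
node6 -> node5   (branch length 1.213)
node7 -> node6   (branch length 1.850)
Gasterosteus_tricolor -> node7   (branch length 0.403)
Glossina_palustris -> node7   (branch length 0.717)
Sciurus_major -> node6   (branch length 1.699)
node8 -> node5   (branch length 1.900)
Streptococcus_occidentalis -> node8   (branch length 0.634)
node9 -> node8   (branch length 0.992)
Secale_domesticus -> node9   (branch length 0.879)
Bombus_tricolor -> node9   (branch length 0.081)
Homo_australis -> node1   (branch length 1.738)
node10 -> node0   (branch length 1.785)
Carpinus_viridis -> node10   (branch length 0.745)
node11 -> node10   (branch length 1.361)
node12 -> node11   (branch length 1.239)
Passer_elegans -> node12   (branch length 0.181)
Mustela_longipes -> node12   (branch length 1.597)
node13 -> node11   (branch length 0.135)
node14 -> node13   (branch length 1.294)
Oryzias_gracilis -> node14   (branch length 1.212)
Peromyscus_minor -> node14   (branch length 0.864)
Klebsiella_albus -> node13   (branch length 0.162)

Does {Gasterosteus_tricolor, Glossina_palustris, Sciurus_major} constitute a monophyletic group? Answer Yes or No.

Yes

The most recent common ancestor of these taxa subtends ((Gasterosteus_tricolor,Glossina_palustris),Sciurus_major).
That clade has exactly 3 tips — every listed taxon and nothing else — so the group is monophyletic.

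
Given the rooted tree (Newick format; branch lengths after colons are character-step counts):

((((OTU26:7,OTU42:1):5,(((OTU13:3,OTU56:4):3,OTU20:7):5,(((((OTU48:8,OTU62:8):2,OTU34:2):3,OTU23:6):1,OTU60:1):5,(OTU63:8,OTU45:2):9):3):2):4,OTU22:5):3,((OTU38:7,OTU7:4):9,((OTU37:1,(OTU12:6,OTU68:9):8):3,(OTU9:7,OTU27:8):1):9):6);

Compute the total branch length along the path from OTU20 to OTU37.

The path runs OTU20 → … → MRCA → … → OTU37; the MRCA is the root of the tree.
Branch lengths along that path: 7 + 5 + 2 + 4 + 3 + 6 + 9 + 3 + 1 = 40.

40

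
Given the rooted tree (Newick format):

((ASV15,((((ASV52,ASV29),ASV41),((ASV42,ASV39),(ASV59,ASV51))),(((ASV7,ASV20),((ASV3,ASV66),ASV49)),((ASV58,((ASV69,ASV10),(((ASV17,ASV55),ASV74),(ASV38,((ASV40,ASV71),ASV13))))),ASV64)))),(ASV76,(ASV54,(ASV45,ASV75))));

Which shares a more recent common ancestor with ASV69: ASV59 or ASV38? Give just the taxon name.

The MRCA of ASV69 and ASV38 subtends ((ASV69,ASV10),(((ASV17,ASV55),ASV74),(ASV38,((ASV40,ASV71),ASV13)))) (9 taxa).
The MRCA of ASV69 and ASV59 subtends ((((ASV52,ASV29),ASV41),((ASV42,ASV39),(ASV59,ASV51))),(((ASV7,ASV20),((ASV3,ASV66),ASV49)),((ASV58,((ASV69,ASV10),(((ASV17,ASV55),ASV74),(ASV38,((ASV40,ASV71),ASV13))))),ASV64))) (23 taxa).
The first is nested inside the second, so ASV69 shares a more recent common ancestor with ASV38.

ASV38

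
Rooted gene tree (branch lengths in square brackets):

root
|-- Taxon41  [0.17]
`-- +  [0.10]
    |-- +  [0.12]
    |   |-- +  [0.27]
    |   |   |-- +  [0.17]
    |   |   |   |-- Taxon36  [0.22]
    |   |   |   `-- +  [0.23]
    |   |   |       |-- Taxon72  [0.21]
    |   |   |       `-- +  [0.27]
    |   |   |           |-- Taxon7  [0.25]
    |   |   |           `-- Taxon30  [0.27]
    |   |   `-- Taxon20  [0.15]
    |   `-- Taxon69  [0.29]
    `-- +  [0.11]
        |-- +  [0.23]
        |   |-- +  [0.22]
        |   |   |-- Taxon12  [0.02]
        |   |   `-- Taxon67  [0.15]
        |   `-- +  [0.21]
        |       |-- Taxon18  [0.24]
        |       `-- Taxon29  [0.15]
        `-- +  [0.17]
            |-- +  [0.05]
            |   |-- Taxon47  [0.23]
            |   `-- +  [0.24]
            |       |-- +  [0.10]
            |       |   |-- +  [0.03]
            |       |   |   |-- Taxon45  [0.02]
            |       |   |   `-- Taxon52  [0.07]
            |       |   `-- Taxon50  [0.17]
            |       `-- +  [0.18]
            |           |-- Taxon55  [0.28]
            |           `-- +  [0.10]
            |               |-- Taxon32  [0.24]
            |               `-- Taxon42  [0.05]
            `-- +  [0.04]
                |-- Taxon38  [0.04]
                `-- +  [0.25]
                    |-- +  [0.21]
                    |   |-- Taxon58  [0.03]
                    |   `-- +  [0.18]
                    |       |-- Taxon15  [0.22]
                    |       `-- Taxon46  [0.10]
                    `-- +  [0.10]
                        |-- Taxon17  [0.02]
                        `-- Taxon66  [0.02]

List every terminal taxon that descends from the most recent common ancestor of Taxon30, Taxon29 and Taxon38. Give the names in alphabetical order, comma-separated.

Taxon12, Taxon15, Taxon17, Taxon18, Taxon20, Taxon29, Taxon30, Taxon32, Taxon36, Taxon38, Taxon42, Taxon45, Taxon46, Taxon47, Taxon50, Taxon52, Taxon55, Taxon58, Taxon66, Taxon67, Taxon69, Taxon7, Taxon72

Tracing Taxon30: it sits inside (Taxon7,Taxon30).
Tracing Taxon29: it sits inside (Taxon18,Taxon29).
Tracing Taxon38: it sits inside (Taxon38,((Taxon58,(Taxon15,Taxon46)),(Taxon17,Taxon66))).
The smallest clade enclosing all 3 is ((((Taxon36,(Taxon72,(Taxon7,Taxon30))),Taxon20),Taxon69),(((Taxon12,Taxon67),(Taxon18,Taxon29)),((Taxon47,(((Taxon45,Taxon52),Taxon50),(Taxon55,(Taxon32,Taxon42)))),(Taxon38,((Taxon58,(Taxon15,Taxon46)),(Taxon17,Taxon66)))))); the answer is its 23 terminal taxa in alphabetical order.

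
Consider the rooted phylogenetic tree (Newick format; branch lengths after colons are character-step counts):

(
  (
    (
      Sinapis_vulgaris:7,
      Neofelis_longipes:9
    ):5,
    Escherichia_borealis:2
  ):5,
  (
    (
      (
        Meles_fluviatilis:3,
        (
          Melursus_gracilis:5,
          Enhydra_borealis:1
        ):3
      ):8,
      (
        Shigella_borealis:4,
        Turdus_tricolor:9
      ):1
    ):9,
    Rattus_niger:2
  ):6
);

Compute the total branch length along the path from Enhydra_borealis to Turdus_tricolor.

The path runs Enhydra_borealis → … → MRCA → … → Turdus_tricolor; the MRCA is the node subtending ((Meles_fluviatilis,(Melursus_gracilis,Enhydra_borealis)),(Shigella_borealis,Turdus_tricolor)).
Branch lengths along that path: 1 + 3 + 8 + 1 + 9 = 22.

22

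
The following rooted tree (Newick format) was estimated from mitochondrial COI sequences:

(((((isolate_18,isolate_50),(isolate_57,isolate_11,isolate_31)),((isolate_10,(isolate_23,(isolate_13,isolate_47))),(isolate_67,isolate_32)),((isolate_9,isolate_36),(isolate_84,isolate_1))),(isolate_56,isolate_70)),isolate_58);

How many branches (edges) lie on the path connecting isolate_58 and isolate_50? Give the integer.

6

The MRCA of isolate_58 and isolate_50 is the root of the tree.
From isolate_58 up to that node: 1 branch. From isolate_50 up to the same node: 5 branches. Total: 1 + 5 = 6.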